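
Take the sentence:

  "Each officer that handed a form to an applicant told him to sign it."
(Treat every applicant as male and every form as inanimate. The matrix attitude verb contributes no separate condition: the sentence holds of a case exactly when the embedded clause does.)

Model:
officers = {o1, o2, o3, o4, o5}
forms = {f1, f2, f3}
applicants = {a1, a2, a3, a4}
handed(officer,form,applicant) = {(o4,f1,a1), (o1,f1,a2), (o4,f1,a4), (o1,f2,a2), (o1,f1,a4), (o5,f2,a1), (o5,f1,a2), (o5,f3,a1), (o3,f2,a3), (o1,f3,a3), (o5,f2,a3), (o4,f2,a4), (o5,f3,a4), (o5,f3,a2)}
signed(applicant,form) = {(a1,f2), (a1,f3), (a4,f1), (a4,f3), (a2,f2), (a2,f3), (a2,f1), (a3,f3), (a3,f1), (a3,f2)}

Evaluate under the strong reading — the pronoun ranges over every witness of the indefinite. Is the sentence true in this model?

False

"him" takes "an applicant" as antecedent and "it" takes "a form"; both are donkey pronouns co-varying with the restrictor.
Strong reading: for every (o,f,a) with handed(o,f,a), signed(a,f).
Restrictor triples: (o1,f1,a2)→signed(a2,f1) ✓  (o1,f1,a4)→signed(a4,f1) ✓  (o1,f2,a2)→signed(a2,f2) ✓  (o1,f3,a3)→signed(a3,f3) ✓  (o3,f2,a3)→signed(a3,f2) ✓  (o4,f1,a1)→signed(a1,f1) ✗  (o4,f1,a4)→signed(a4,f1) ✓  (o4,f2,a4)→signed(a4,f2) ✗  (o5,f1,a2)→signed(a2,f1) ✓  (o5,f2,a1)→signed(a1,f2) ✓  (o5,f2,a3)→signed(a3,f2) ✓  (o5,f3,a1)→signed(a1,f3) ✓  (o5,f3,a2)→signed(a2,f3) ✓  (o5,f3,a4)→signed(a4,f3) ✓
Counterexample: (o4,f1,a1) — signed(a1,f1) does not hold.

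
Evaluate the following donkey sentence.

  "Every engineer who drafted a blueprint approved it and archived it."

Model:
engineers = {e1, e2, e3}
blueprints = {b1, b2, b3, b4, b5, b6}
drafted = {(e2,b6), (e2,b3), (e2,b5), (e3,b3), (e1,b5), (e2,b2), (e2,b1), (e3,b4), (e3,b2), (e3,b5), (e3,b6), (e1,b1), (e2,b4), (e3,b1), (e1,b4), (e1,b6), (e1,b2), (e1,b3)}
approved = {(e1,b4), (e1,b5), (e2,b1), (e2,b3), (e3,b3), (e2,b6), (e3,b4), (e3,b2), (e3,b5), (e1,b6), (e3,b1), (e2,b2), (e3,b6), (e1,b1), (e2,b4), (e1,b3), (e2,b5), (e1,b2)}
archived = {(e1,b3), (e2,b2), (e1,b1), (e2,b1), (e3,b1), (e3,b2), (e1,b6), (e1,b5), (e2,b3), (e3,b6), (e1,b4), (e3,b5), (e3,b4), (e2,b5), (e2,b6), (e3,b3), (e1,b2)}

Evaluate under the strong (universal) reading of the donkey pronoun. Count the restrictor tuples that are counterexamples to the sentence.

"it" takes "a blueprint" as antecedent — a donkey pronoun bound across the clause boundary.
Strong reading: for every (e,b) with drafted(e,b), approved(e,b) ∧ archived(e,b).
Restrictor pairs: (e1,b1) ✓  (e1,b2) ✓  (e1,b3) ✓  (e1,b4) ✓  (e1,b5) ✓  (e1,b6) ✓  (e2,b1) ✓  (e2,b2) ✓  (e2,b3) ✓  (e2,b4) ✗  (e2,b5) ✓  (e2,b6) ✓  (e3,b1) ✓  (e3,b2) ✓  (e3,b3) ✓  (e3,b4) ✓  (e3,b5) ✓  (e3,b6) ✓
Counterexamples (restrictor pairs failing the scope): 1.

1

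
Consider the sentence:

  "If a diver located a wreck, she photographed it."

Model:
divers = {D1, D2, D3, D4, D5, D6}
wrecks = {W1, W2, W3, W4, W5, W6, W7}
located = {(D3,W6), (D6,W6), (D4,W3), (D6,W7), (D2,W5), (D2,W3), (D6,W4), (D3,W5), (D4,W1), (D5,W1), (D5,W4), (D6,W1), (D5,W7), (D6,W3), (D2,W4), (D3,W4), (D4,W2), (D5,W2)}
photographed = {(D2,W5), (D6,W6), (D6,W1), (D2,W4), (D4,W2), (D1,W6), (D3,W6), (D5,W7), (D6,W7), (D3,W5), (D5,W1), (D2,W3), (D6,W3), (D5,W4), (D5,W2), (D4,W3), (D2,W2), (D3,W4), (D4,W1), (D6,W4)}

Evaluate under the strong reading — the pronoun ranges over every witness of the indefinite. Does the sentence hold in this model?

True

"it" takes "a wreck" as antecedent — a donkey pronoun bound across the clause boundary.
Strong reading: for every (d,w) with located(d,w), photographed(d,w).
Restrictor pairs: (D2,W3) ✓  (D2,W4) ✓  (D2,W5) ✓  (D3,W4) ✓  (D3,W5) ✓  (D3,W6) ✓  (D4,W1) ✓  (D4,W2) ✓  (D4,W3) ✓  (D5,W1) ✓  (D5,W2) ✓  (D5,W4) ✓  (D5,W7) ✓  (D6,W1) ✓  (D6,W3) ✓  (D6,W4) ✓  (D6,W6) ✓  (D6,W7) ✓
Every restrictor pair satisfies the scope.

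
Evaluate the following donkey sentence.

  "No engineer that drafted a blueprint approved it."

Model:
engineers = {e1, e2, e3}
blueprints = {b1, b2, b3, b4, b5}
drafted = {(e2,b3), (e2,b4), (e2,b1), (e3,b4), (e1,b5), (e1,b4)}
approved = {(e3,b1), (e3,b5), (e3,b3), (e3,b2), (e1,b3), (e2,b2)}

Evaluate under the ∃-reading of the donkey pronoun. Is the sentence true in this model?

"it" takes "a blueprint" as antecedent — a donkey pronoun bound across the clause boundary.
Truth condition: for no (e,b) with drafted(e,b) does approved(e,b) hold.
Restrictor pairs — does the scope hold? (e1,b4):fails  (e1,b5):fails  (e2,b1):fails  (e2,b3):fails  (e2,b4):fails  (e3,b4):fails
Scope holds for no restrictor pair, so the sentence is true.

True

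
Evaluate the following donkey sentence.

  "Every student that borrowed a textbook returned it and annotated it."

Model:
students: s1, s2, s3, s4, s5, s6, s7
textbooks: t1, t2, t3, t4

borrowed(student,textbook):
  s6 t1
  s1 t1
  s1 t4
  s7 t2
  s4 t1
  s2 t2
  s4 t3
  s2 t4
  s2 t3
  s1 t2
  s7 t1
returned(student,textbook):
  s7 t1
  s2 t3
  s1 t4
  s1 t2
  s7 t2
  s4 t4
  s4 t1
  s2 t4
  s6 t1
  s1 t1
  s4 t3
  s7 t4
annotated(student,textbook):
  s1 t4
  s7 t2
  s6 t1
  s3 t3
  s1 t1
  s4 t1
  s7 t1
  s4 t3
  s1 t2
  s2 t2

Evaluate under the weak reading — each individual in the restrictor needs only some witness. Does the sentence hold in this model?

False

"it" takes "a textbook" as antecedent — a donkey pronoun bound across the clause boundary.
Weak reading: every student s with some borrowed-textbook has at least one borrowed-textbook t such that returned(s,t) ∧ annotated(s,t).
Per student: s1:✓  s2:✗  s4:✓  s6:✓  s7:✓
s2 has no witness among its borrowed-textbooks.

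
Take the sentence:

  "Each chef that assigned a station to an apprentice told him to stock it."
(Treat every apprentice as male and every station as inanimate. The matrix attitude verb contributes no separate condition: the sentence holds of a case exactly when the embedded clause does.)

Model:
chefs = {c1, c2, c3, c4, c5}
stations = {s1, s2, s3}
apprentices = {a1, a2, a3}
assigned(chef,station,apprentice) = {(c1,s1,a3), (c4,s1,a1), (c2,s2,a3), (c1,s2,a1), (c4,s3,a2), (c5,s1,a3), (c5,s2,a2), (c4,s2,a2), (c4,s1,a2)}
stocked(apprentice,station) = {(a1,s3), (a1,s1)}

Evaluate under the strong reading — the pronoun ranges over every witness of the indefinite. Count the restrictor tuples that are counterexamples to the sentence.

"him" takes "an apprentice" as antecedent and "it" takes "a station"; both are donkey pronouns co-varying with the restrictor.
Strong reading: for every (c,s,a) with assigned(c,s,a), stocked(a,s).
Restrictor triples: (c1,s1,a3)→stocked(a3,s1) ✗  (c1,s2,a1)→stocked(a1,s2) ✗  (c2,s2,a3)→stocked(a3,s2) ✗  (c4,s1,a1)→stocked(a1,s1) ✓  (c4,s1,a2)→stocked(a2,s1) ✗  (c4,s2,a2)→stocked(a2,s2) ✗  (c4,s3,a2)→stocked(a2,s3) ✗  (c5,s1,a3)→stocked(a3,s1) ✗  (c5,s2,a2)→stocked(a2,s2) ✗
Counterexamples (restrictor triples failing the scope): 8.

8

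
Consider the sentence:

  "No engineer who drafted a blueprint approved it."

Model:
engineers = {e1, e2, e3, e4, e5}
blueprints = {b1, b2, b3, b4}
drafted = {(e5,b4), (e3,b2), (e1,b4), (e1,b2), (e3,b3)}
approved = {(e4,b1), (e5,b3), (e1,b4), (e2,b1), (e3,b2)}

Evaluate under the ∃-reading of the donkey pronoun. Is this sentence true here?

False

"it" takes "a blueprint" as antecedent — a donkey pronoun bound across the clause boundary.
Truth condition: for no (e,b) with drafted(e,b) does approved(e,b) hold.
Restrictor pairs — does the scope hold? (e1,b2):fails  (e1,b4):holds  (e3,b2):holds  (e3,b3):fails  (e5,b4):fails
Scope holds for 2 pair(s), so the sentence is false.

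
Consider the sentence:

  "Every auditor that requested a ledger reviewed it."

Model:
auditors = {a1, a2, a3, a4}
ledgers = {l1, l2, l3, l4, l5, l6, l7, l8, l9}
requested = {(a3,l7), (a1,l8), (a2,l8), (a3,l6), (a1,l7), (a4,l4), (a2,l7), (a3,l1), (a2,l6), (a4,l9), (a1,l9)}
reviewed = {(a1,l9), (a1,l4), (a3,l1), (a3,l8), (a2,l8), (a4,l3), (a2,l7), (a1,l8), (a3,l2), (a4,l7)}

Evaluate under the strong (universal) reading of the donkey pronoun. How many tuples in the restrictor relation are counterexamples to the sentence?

6

"it" takes "a ledger" as antecedent — a donkey pronoun bound across the clause boundary.
Strong reading: for every (a,l) with requested(a,l), reviewed(a,l).
Restrictor pairs: (a1,l7) ✗  (a1,l8) ✓  (a1,l9) ✓  (a2,l6) ✗  (a2,l7) ✓  (a2,l8) ✓  (a3,l1) ✓  (a3,l6) ✗  (a3,l7) ✗  (a4,l4) ✗  (a4,l9) ✗
Counterexamples (restrictor pairs failing the scope): 6.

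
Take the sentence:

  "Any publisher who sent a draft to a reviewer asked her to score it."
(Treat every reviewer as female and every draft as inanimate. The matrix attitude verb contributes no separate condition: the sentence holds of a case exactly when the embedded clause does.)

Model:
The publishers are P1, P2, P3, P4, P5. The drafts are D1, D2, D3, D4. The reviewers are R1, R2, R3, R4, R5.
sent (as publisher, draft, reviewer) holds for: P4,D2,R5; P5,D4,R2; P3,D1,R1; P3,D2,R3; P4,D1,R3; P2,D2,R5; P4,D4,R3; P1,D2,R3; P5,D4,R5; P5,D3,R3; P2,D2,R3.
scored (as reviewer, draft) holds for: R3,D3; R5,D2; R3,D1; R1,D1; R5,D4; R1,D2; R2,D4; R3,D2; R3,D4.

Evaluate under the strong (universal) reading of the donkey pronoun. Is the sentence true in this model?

"her" takes "a reviewer" as antecedent and "it" takes "a draft"; both are donkey pronouns co-varying with the restrictor.
Strong reading: for every (p,d,r) with sent(p,d,r), scored(r,d).
Restrictor triples: (P1,D2,R3)→scored(R3,D2) ✓  (P2,D2,R3)→scored(R3,D2) ✓  (P2,D2,R5)→scored(R5,D2) ✓  (P3,D1,R1)→scored(R1,D1) ✓  (P3,D2,R3)→scored(R3,D2) ✓  (P4,D1,R3)→scored(R3,D1) ✓  (P4,D2,R5)→scored(R5,D2) ✓  (P4,D4,R3)→scored(R3,D4) ✓  (P5,D3,R3)→scored(R3,D3) ✓  (P5,D4,R2)→scored(R2,D4) ✓  (P5,D4,R5)→scored(R5,D4) ✓
Every restrictor triple satisfies the scope.

True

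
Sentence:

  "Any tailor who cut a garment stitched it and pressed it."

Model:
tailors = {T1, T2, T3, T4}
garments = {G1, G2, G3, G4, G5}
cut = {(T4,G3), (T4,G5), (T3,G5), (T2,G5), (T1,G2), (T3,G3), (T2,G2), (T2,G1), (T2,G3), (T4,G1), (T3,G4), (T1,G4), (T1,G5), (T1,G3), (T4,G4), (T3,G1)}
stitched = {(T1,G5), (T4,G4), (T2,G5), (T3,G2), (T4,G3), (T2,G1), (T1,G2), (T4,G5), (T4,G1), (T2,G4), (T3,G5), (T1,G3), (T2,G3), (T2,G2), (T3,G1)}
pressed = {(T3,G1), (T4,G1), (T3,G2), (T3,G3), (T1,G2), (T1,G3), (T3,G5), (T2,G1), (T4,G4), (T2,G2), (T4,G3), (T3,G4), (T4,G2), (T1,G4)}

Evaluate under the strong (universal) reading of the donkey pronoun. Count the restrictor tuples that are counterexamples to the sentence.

7

"it" takes "a garment" as antecedent — a donkey pronoun bound across the clause boundary.
Strong reading: for every (t,g) with cut(t,g), stitched(t,g) ∧ pressed(t,g).
Restrictor pairs: (T1,G2) ✓  (T1,G3) ✓  (T1,G4) ✗  (T1,G5) ✗  (T2,G1) ✓  (T2,G2) ✓  (T2,G3) ✗  (T2,G5) ✗  (T3,G1) ✓  (T3,G3) ✗  (T3,G4) ✗  (T3,G5) ✓  (T4,G1) ✓  (T4,G3) ✓  (T4,G4) ✓  (T4,G5) ✗
Counterexamples (restrictor pairs failing the scope): 7.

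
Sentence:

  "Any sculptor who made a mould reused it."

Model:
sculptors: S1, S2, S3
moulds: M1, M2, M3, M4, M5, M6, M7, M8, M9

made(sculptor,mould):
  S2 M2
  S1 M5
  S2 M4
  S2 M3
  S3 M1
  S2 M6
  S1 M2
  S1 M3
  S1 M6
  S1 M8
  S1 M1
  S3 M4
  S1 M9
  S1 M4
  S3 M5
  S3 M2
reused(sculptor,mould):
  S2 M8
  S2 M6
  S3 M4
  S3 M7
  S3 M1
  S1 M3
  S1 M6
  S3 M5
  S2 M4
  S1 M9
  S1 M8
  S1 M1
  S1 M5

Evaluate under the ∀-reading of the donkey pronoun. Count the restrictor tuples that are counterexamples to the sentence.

"it" takes "a mould" as antecedent — a donkey pronoun bound across the clause boundary.
Strong reading: for every (s,m) with made(s,m), reused(s,m).
Restrictor pairs: (S1,M1) ✓  (S1,M2) ✗  (S1,M3) ✓  (S1,M4) ✗  (S1,M5) ✓  (S1,M6) ✓  (S1,M8) ✓  (S1,M9) ✓  (S2,M2) ✗  (S2,M3) ✗  (S2,M4) ✓  (S2,M6) ✓  (S3,M1) ✓  (S3,M2) ✗  (S3,M4) ✓  (S3,M5) ✓
Counterexamples (restrictor pairs failing the scope): 5.

5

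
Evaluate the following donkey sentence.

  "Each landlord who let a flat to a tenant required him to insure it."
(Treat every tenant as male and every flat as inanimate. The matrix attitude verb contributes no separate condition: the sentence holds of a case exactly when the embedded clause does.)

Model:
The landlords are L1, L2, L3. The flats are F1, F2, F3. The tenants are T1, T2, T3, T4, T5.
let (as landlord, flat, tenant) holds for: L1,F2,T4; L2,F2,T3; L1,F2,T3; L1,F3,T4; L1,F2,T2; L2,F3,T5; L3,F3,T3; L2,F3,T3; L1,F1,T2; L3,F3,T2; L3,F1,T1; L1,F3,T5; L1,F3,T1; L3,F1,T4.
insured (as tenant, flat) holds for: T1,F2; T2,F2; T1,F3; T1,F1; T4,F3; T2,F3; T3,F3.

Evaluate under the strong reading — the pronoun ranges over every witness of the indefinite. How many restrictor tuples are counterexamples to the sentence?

7

"him" takes "a tenant" as antecedent and "it" takes "a flat"; both are donkey pronouns co-varying with the restrictor.
Strong reading: for every (l,f,t) with let(l,f,t), insured(t,f).
Restrictor triples: (L1,F1,T2)→insured(T2,F1) ✗  (L1,F2,T2)→insured(T2,F2) ✓  (L1,F2,T3)→insured(T3,F2) ✗  (L1,F2,T4)→insured(T4,F2) ✗  (L1,F3,T1)→insured(T1,F3) ✓  (L1,F3,T4)→insured(T4,F3) ✓  (L1,F3,T5)→insured(T5,F3) ✗  (L2,F2,T3)→insured(T3,F2) ✗  (L2,F3,T3)→insured(T3,F3) ✓  (L2,F3,T5)→insured(T5,F3) ✗  (L3,F1,T1)→insured(T1,F1) ✓  (L3,F1,T4)→insured(T4,F1) ✗  (L3,F3,T2)→insured(T2,F3) ✓  (L3,F3,T3)→insured(T3,F3) ✓
Counterexamples (restrictor triples failing the scope): 7.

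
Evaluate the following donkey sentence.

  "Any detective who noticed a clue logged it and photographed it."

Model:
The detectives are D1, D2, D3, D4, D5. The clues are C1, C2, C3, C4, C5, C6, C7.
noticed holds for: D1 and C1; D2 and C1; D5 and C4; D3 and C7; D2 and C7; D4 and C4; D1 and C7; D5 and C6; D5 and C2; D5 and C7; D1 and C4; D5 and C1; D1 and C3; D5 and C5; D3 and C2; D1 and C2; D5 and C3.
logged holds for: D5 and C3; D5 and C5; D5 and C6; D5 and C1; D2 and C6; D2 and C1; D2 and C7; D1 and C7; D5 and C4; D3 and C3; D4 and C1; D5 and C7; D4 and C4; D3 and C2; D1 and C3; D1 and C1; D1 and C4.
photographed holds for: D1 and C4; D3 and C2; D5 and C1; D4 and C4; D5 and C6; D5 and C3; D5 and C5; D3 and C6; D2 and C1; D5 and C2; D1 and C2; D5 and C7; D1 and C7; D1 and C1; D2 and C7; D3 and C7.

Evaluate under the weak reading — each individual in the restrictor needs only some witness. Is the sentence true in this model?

"it" takes "a clue" as antecedent — a donkey pronoun bound across the clause boundary.
Weak reading: every detective d with some noticed-clue has at least one noticed-clue c such that logged(d,c) ∧ photographed(d,c).
Per detective: D1:✓  D2:✓  D3:✓  D4:✓  D5:✓
Every detective in the restrictor has a witness.

True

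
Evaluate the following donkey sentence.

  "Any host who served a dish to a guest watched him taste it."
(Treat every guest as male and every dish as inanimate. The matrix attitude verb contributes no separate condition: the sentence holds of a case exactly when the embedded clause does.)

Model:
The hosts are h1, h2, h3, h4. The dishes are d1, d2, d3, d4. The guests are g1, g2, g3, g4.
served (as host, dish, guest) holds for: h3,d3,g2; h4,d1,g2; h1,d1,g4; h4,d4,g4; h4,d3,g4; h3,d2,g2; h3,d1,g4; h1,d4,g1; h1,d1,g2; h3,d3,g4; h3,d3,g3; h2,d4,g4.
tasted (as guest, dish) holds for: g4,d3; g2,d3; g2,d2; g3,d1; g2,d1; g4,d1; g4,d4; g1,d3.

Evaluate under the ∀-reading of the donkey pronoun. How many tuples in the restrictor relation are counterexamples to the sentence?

2

"him" takes "a guest" as antecedent and "it" takes "a dish"; both are donkey pronouns co-varying with the restrictor.
Strong reading: for every (h,d,g) with served(h,d,g), tasted(g,d).
Restrictor triples: (h1,d1,g2)→tasted(g2,d1) ✓  (h1,d1,g4)→tasted(g4,d1) ✓  (h1,d4,g1)→tasted(g1,d4) ✗  (h2,d4,g4)→tasted(g4,d4) ✓  (h3,d1,g4)→tasted(g4,d1) ✓  (h3,d2,g2)→tasted(g2,d2) ✓  (h3,d3,g2)→tasted(g2,d3) ✓  (h3,d3,g3)→tasted(g3,d3) ✗  (h3,d3,g4)→tasted(g4,d3) ✓  (h4,d1,g2)→tasted(g2,d1) ✓  (h4,d3,g4)→tasted(g4,d3) ✓  (h4,d4,g4)→tasted(g4,d4) ✓
Counterexamples (restrictor triples failing the scope): 2.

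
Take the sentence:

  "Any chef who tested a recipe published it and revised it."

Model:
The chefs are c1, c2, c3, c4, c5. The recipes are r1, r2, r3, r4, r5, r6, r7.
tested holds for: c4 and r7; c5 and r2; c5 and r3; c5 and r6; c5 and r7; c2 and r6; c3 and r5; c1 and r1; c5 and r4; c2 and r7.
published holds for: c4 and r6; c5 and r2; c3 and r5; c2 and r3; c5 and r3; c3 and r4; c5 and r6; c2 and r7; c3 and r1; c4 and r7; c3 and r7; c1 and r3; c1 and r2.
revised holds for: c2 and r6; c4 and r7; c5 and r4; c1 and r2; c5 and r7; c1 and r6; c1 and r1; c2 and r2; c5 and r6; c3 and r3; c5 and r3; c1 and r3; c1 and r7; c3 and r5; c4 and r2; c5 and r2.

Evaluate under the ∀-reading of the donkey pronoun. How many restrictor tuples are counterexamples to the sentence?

5

"it" takes "a recipe" as antecedent — a donkey pronoun bound across the clause boundary.
Strong reading: for every (c,r) with tested(c,r), published(c,r) ∧ revised(c,r).
Restrictor pairs: (c1,r1) ✗  (c2,r6) ✗  (c2,r7) ✗  (c3,r5) ✓  (c4,r7) ✓  (c5,r2) ✓  (c5,r3) ✓  (c5,r4) ✗  (c5,r6) ✓  (c5,r7) ✗
Counterexamples (restrictor pairs failing the scope): 5.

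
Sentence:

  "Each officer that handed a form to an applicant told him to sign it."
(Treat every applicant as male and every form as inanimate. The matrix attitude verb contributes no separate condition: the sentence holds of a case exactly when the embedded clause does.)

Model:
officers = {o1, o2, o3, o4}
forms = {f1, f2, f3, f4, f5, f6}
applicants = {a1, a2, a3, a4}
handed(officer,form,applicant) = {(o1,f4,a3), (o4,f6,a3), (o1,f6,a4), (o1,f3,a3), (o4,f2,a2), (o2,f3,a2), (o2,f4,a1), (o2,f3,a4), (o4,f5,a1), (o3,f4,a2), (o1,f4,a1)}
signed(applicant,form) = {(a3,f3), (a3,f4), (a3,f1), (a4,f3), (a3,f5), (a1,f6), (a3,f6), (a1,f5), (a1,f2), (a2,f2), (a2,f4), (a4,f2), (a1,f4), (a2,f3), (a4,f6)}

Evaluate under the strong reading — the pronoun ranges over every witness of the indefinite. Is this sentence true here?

"him" takes "an applicant" as antecedent and "it" takes "a form"; both are donkey pronouns co-varying with the restrictor.
Strong reading: for every (o,f,a) with handed(o,f,a), signed(a,f).
Restrictor triples: (o1,f3,a3)→signed(a3,f3) ✓  (o1,f4,a1)→signed(a1,f4) ✓  (o1,f4,a3)→signed(a3,f4) ✓  (o1,f6,a4)→signed(a4,f6) ✓  (o2,f3,a2)→signed(a2,f3) ✓  (o2,f3,a4)→signed(a4,f3) ✓  (o2,f4,a1)→signed(a1,f4) ✓  (o3,f4,a2)→signed(a2,f4) ✓  (o4,f2,a2)→signed(a2,f2) ✓  (o4,f5,a1)→signed(a1,f5) ✓  (o4,f6,a3)→signed(a3,f6) ✓
Every restrictor triple satisfies the scope.

True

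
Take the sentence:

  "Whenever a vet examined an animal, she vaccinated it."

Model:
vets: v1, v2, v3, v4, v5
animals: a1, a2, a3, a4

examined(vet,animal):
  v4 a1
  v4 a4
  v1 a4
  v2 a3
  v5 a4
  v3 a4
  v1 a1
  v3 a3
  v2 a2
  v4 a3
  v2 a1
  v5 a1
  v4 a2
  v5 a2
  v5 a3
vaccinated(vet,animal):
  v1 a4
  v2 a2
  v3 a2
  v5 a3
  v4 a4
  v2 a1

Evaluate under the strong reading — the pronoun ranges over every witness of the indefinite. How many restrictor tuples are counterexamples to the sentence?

"it" takes "an animal" as antecedent — a donkey pronoun bound across the clause boundary.
Strong reading: for every (v,a) with examined(v,a), vaccinated(v,a).
Restrictor pairs: (v1,a1) ✗  (v1,a4) ✓  (v2,a1) ✓  (v2,a2) ✓  (v2,a3) ✗  (v3,a3) ✗  (v3,a4) ✗  (v4,a1) ✗  (v4,a2) ✗  (v4,a3) ✗  (v4,a4) ✓  (v5,a1) ✗  (v5,a2) ✗  (v5,a3) ✓  (v5,a4) ✗
Counterexamples (restrictor pairs failing the scope): 10.

10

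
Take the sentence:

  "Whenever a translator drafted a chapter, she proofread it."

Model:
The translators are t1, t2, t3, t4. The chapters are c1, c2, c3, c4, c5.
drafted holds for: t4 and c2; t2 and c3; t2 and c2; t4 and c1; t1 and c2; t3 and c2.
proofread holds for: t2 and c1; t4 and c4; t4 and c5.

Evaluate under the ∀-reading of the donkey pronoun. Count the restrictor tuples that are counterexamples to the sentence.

"it" takes "a chapter" as antecedent — a donkey pronoun bound across the clause boundary.
Strong reading: for every (t,c) with drafted(t,c), proofread(t,c).
Restrictor pairs: (t1,c2) ✗  (t2,c2) ✗  (t2,c3) ✗  (t3,c2) ✗  (t4,c1) ✗  (t4,c2) ✗
Counterexamples (restrictor pairs failing the scope): 6.

6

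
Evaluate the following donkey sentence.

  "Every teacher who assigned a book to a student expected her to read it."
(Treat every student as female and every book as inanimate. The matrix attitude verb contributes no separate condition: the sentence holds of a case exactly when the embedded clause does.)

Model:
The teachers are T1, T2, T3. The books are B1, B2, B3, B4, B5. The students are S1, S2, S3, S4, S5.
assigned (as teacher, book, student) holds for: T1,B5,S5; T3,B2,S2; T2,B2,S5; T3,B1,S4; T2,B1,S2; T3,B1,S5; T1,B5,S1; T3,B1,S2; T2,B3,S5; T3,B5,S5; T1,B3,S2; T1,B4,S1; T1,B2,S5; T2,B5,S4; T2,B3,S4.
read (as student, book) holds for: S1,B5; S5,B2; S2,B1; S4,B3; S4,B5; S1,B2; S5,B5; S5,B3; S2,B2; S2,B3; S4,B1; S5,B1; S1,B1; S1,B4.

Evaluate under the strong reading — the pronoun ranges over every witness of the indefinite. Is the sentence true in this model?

"her" takes "a student" as antecedent and "it" takes "a book"; both are donkey pronouns co-varying with the restrictor.
Strong reading: for every (t,b,s) with assigned(t,b,s), read(s,b).
Restrictor triples: (T1,B2,S5)→read(S5,B2) ✓  (T1,B3,S2)→read(S2,B3) ✓  (T1,B4,S1)→read(S1,B4) ✓  (T1,B5,S1)→read(S1,B5) ✓  (T1,B5,S5)→read(S5,B5) ✓  (T2,B1,S2)→read(S2,B1) ✓  (T2,B2,S5)→read(S5,B2) ✓  (T2,B3,S4)→read(S4,B3) ✓  (T2,B3,S5)→read(S5,B3) ✓  (T2,B5,S4)→read(S4,B5) ✓  (T3,B1,S2)→read(S2,B1) ✓  (T3,B1,S4)→read(S4,B1) ✓  (T3,B1,S5)→read(S5,B1) ✓  (T3,B2,S2)→read(S2,B2) ✓  (T3,B5,S5)→read(S5,B5) ✓
Every restrictor triple satisfies the scope.

True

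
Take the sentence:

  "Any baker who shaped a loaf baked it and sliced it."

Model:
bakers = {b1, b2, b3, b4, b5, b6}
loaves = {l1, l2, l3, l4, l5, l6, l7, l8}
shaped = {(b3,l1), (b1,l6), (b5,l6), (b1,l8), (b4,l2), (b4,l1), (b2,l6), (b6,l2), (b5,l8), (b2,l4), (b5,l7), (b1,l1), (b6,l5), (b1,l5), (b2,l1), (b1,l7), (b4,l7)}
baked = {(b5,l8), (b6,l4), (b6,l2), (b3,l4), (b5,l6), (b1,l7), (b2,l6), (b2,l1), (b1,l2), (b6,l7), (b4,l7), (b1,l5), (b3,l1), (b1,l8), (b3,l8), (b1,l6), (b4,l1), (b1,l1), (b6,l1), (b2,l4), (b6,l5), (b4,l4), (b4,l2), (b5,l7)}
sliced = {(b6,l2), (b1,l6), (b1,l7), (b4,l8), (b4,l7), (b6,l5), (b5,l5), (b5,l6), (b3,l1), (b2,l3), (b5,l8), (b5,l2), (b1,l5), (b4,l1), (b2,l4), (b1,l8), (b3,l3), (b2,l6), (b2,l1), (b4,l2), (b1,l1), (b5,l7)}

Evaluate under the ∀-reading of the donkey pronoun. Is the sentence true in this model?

True

"it" takes "a loaf" as antecedent — a donkey pronoun bound across the clause boundary.
Strong reading: for every (b,l) with shaped(b,l), baked(b,l) ∧ sliced(b,l).
Restrictor pairs: (b1,l1) ✓  (b1,l5) ✓  (b1,l6) ✓  (b1,l7) ✓  (b1,l8) ✓  (b2,l1) ✓  (b2,l4) ✓  (b2,l6) ✓  (b3,l1) ✓  (b4,l1) ✓  (b4,l2) ✓  (b4,l7) ✓  (b5,l6) ✓  (b5,l7) ✓  (b5,l8) ✓  (b6,l2) ✓  (b6,l5) ✓
Every restrictor pair satisfies the scope.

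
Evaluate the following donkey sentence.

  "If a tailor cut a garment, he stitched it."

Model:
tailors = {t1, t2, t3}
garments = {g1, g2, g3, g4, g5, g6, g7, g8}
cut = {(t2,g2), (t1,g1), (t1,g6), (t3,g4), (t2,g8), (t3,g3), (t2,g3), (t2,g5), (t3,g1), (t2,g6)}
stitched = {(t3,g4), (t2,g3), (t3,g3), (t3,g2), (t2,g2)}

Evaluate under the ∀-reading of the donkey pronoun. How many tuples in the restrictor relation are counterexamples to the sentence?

6

"it" takes "a garment" as antecedent — a donkey pronoun bound across the clause boundary.
Strong reading: for every (t,g) with cut(t,g), stitched(t,g).
Restrictor pairs: (t1,g1) ✗  (t1,g6) ✗  (t2,g2) ✓  (t2,g3) ✓  (t2,g5) ✗  (t2,g6) ✗  (t2,g8) ✗  (t3,g1) ✗  (t3,g3) ✓  (t3,g4) ✓
Counterexamples (restrictor pairs failing the scope): 6.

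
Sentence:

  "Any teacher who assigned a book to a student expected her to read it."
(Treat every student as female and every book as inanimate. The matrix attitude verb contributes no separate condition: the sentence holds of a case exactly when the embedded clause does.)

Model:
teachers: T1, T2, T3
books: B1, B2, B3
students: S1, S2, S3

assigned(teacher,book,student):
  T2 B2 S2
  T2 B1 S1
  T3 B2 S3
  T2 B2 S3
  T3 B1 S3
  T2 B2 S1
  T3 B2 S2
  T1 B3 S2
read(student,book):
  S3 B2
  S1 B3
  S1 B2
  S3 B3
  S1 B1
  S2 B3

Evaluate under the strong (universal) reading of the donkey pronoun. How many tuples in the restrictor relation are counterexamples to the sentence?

"her" takes "a student" as antecedent and "it" takes "a book"; both are donkey pronouns co-varying with the restrictor.
Strong reading: for every (t,b,s) with assigned(t,b,s), read(s,b).
Restrictor triples: (T1,B3,S2)→read(S2,B3) ✓  (T2,B1,S1)→read(S1,B1) ✓  (T2,B2,S1)→read(S1,B2) ✓  (T2,B2,S2)→read(S2,B2) ✗  (T2,B2,S3)→read(S3,B2) ✓  (T3,B1,S3)→read(S3,B1) ✗  (T3,B2,S2)→read(S2,B2) ✗  (T3,B2,S3)→read(S3,B2) ✓
Counterexamples (restrictor triples failing the scope): 3.

3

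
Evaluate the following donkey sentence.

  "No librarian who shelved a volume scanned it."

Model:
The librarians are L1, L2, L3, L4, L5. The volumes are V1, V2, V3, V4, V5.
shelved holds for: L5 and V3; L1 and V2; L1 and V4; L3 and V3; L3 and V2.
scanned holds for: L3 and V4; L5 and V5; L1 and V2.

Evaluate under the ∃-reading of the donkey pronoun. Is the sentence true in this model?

False

"it" takes "a volume" as antecedent — a donkey pronoun bound across the clause boundary.
Truth condition: for no (l,v) with shelved(l,v) does scanned(l,v) hold.
Restrictor pairs — does the scope hold? (L1,V2):holds  (L1,V4):fails  (L3,V2):fails  (L3,V3):fails  (L5,V3):fails
Scope holds for 1 pair(s), so the sentence is false.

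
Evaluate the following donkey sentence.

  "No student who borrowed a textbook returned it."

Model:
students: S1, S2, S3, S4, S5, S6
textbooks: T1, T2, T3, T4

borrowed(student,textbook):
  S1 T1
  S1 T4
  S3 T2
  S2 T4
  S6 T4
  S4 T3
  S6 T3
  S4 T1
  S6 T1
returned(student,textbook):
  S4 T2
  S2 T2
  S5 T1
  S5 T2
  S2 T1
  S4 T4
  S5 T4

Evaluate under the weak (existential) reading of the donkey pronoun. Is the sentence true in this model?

True

"it" takes "a textbook" as antecedent — a donkey pronoun bound across the clause boundary.
Truth condition: for no (s,t) with borrowed(s,t) does returned(s,t) hold.
Restrictor pairs — does the scope hold? (S1,T1):fails  (S1,T4):fails  (S2,T4):fails  (S3,T2):fails  (S4,T1):fails  (S4,T3):fails  (S6,T1):fails  (S6,T3):fails  (S6,T4):fails
Scope holds for no restrictor pair, so the sentence is true.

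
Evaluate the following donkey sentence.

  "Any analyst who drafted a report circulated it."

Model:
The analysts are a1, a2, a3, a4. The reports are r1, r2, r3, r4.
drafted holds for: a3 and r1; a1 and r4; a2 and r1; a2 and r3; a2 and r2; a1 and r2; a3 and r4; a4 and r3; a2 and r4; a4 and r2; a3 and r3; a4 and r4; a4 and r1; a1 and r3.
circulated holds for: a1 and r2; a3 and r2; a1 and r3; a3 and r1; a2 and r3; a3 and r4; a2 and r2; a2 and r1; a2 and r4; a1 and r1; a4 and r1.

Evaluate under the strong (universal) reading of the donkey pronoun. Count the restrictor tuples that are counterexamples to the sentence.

"it" takes "a report" as antecedent — a donkey pronoun bound across the clause boundary.
Strong reading: for every (a,r) with drafted(a,r), circulated(a,r).
Restrictor pairs: (a1,r2) ✓  (a1,r3) ✓  (a1,r4) ✗  (a2,r1) ✓  (a2,r2) ✓  (a2,r3) ✓  (a2,r4) ✓  (a3,r1) ✓  (a3,r3) ✗  (a3,r4) ✓  (a4,r1) ✓  (a4,r2) ✗  (a4,r3) ✗  (a4,r4) ✗
Counterexamples (restrictor pairs failing the scope): 5.

5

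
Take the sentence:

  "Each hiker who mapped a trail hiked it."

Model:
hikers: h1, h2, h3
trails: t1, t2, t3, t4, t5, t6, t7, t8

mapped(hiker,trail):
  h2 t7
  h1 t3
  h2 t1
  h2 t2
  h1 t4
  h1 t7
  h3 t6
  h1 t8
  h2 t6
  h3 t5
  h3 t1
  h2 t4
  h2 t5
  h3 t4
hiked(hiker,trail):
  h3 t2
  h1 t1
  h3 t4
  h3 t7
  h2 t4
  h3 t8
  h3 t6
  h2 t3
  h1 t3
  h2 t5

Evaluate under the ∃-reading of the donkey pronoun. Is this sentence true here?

"it" takes "a trail" as antecedent — a donkey pronoun bound across the clause boundary.
Weak reading: every hiker h with some mapped-trail has at least one mapped-trail t such that hiked(h,t).
Per hiker: h1:✓  h2:✓  h3:✓
Every hiker in the restrictor has a witness.

True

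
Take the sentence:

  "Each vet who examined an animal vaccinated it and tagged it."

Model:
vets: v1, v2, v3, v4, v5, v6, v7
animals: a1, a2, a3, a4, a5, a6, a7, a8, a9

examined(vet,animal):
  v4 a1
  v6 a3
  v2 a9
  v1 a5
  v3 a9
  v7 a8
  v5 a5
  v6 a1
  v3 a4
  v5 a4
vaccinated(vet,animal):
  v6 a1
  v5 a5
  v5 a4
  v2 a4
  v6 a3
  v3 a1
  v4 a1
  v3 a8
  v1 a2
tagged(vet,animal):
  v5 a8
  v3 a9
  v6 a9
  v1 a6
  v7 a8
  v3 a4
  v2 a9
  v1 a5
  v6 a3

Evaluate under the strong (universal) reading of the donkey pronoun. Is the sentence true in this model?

"it" takes "an animal" as antecedent — a donkey pronoun bound across the clause boundary.
Strong reading: for every (v,a) with examined(v,a), vaccinated(v,a) ∧ tagged(v,a).
Restrictor pairs: (v1,a5) ✗  (v2,a9) ✗  (v3,a4) ✗  (v3,a9) ✗  (v4,a1) ✗  (v5,a4) ✗  (v5,a5) ✗  (v6,a1) ✗  (v6,a3) ✓  (v7,a8) ✗
Counterexample: (v1,a5) is in examined but fails the scope.

False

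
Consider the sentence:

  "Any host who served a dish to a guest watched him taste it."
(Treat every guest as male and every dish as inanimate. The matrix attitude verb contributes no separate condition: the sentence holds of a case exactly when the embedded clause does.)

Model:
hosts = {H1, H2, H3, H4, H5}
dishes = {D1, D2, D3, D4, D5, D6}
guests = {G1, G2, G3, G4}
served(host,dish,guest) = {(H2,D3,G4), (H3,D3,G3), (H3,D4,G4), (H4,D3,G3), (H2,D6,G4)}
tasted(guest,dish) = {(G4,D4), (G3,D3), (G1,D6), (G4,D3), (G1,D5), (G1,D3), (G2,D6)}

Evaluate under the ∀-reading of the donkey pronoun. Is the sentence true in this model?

"him" takes "a guest" as antecedent and "it" takes "a dish"; both are donkey pronouns co-varying with the restrictor.
Strong reading: for every (h,d,g) with served(h,d,g), tasted(g,d).
Restrictor triples: (H2,D3,G4)→tasted(G4,D3) ✓  (H2,D6,G4)→tasted(G4,D6) ✗  (H3,D3,G3)→tasted(G3,D3) ✓  (H3,D4,G4)→tasted(G4,D4) ✓  (H4,D3,G3)→tasted(G3,D3) ✓
Counterexample: (H2,D6,G4) — tasted(G4,D6) does not hold.

False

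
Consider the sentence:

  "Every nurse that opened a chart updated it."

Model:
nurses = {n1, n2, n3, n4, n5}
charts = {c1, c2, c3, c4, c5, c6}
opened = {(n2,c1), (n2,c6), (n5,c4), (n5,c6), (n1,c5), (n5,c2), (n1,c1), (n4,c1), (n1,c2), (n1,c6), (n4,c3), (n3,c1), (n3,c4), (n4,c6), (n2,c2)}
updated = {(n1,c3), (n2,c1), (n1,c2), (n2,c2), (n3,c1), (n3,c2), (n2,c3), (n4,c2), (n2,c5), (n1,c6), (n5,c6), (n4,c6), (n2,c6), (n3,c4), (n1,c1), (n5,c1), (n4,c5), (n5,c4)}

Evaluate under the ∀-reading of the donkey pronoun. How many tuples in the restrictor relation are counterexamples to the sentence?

"it" takes "a chart" as antecedent — a donkey pronoun bound across the clause boundary.
Strong reading: for every (n,c) with opened(n,c), updated(n,c).
Restrictor pairs: (n1,c1) ✓  (n1,c2) ✓  (n1,c5) ✗  (n1,c6) ✓  (n2,c1) ✓  (n2,c2) ✓  (n2,c6) ✓  (n3,c1) ✓  (n3,c4) ✓  (n4,c1) ✗  (n4,c3) ✗  (n4,c6) ✓  (n5,c2) ✗  (n5,c4) ✓  (n5,c6) ✓
Counterexamples (restrictor pairs failing the scope): 4.

4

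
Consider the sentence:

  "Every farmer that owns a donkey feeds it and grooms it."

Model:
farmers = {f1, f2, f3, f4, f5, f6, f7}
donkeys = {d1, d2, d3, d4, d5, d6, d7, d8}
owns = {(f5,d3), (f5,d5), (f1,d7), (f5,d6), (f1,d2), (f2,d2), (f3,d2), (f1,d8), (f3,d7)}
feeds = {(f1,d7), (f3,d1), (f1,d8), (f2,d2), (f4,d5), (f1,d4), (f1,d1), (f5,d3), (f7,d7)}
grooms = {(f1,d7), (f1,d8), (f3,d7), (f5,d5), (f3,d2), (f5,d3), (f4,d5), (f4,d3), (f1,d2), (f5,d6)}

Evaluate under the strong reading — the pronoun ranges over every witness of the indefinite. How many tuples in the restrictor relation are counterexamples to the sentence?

"it" takes "a donkey" as antecedent — a donkey pronoun bound across the clause boundary.
Strong reading: for every (f,d) with owns(f,d), feeds(f,d) ∧ grooms(f,d).
Restrictor pairs: (f1,d2) ✗  (f1,d7) ✓  (f1,d8) ✓  (f2,d2) ✗  (f3,d2) ✗  (f3,d7) ✗  (f5,d3) ✓  (f5,d5) ✗  (f5,d6) ✗
Counterexamples (restrictor pairs failing the scope): 6.

6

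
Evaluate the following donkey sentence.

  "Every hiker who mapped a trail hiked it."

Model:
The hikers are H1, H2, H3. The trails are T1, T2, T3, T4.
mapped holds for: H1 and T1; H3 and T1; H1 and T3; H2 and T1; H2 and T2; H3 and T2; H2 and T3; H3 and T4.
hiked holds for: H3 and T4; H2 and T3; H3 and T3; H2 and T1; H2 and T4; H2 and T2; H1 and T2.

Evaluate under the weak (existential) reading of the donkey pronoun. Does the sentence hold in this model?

"it" takes "a trail" as antecedent — a donkey pronoun bound across the clause boundary.
Weak reading: every hiker h with some mapped-trail has at least one mapped-trail t such that hiked(h,t).
Per hiker: H1:✗  H2:✓  H3:✓
H1 has no witness among its mapped-trails.

False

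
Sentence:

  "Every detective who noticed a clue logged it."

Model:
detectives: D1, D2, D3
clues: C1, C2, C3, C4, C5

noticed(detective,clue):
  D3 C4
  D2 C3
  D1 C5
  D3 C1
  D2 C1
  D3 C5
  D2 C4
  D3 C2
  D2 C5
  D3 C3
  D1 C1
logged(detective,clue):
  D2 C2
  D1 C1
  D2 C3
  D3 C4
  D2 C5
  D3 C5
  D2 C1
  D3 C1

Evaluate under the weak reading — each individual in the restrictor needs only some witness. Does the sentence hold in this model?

"it" takes "a clue" as antecedent — a donkey pronoun bound across the clause boundary.
Weak reading: every detective d with some noticed-clue has at least one noticed-clue c such that logged(d,c).
Per detective: D1:✓  D2:✓  D3:✓
Every detective in the restrictor has a witness.

True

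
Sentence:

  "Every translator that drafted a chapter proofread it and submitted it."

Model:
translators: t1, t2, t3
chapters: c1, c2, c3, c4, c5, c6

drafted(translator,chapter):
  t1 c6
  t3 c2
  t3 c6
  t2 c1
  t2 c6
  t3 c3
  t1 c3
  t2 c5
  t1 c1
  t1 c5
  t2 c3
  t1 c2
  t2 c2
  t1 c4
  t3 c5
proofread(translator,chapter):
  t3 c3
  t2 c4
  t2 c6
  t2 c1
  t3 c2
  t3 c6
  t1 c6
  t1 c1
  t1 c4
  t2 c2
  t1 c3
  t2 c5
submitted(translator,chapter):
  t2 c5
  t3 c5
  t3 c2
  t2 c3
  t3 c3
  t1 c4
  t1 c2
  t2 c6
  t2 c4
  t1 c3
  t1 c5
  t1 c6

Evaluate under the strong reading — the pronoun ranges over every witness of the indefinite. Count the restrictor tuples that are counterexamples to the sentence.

"it" takes "a chapter" as antecedent — a donkey pronoun bound across the clause boundary.
Strong reading: for every (t,c) with drafted(t,c), proofread(t,c) ∧ submitted(t,c).
Restrictor pairs: (t1,c1) ✗  (t1,c2) ✗  (t1,c3) ✓  (t1,c4) ✓  (t1,c5) ✗  (t1,c6) ✓  (t2,c1) ✗  (t2,c2) ✗  (t2,c3) ✗  (t2,c5) ✓  (t2,c6) ✓  (t3,c2) ✓  (t3,c3) ✓  (t3,c5) ✗  (t3,c6) ✗
Counterexamples (restrictor pairs failing the scope): 8.

8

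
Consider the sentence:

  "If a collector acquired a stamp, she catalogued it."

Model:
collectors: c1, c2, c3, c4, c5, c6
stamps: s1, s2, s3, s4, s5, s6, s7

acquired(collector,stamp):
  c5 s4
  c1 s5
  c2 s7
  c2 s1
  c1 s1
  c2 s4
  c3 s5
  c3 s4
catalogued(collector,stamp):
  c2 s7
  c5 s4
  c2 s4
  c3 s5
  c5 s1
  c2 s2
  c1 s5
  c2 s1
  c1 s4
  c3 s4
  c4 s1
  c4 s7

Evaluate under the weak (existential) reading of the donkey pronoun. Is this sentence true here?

True

"it" takes "a stamp" as antecedent — a donkey pronoun bound across the clause boundary.
Weak reading: every collector c with some acquired-stamp has at least one acquired-stamp s such that catalogued(c,s).
Per collector: c1:✓  c2:✓  c3:✓  c5:✓
Every collector in the restrictor has a witness.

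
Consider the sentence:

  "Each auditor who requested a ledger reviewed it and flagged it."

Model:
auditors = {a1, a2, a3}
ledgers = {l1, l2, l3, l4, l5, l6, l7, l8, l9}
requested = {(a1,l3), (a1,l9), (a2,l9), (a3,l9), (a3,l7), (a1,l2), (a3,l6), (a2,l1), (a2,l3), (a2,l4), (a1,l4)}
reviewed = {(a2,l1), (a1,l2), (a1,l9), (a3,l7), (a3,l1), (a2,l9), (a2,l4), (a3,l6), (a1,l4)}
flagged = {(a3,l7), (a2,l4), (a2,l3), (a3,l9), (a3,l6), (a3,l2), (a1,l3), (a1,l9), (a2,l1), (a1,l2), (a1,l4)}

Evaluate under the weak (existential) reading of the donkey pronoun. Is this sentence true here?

True

"it" takes "a ledger" as antecedent — a donkey pronoun bound across the clause boundary.
Weak reading: every auditor a with some requested-ledger has at least one requested-ledger l such that reviewed(a,l) ∧ flagged(a,l).
Per auditor: a1:✓  a2:✓  a3:✓
Every auditor in the restrictor has a witness.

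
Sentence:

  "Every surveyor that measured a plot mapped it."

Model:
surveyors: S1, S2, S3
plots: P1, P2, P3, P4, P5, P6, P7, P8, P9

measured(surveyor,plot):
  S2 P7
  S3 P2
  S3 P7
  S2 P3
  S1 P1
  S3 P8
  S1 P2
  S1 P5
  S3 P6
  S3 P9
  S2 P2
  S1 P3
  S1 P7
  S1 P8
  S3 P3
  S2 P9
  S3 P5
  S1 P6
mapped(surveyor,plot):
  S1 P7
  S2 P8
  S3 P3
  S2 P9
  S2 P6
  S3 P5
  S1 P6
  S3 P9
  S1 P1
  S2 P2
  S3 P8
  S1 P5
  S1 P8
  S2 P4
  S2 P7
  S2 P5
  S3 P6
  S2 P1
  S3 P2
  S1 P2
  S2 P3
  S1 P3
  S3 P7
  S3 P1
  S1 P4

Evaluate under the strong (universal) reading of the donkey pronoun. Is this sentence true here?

True

"it" takes "a plot" as antecedent — a donkey pronoun bound across the clause boundary.
Strong reading: for every (s,p) with measured(s,p), mapped(s,p).
Restrictor pairs: (S1,P1) ✓  (S1,P2) ✓  (S1,P3) ✓  (S1,P5) ✓  (S1,P6) ✓  (S1,P7) ✓  (S1,P8) ✓  (S2,P2) ✓  (S2,P3) ✓  (S2,P7) ✓  (S2,P9) ✓  (S3,P2) ✓  (S3,P3) ✓  (S3,P5) ✓  (S3,P6) ✓  (S3,P7) ✓  (S3,P8) ✓  (S3,P9) ✓
Every restrictor pair satisfies the scope.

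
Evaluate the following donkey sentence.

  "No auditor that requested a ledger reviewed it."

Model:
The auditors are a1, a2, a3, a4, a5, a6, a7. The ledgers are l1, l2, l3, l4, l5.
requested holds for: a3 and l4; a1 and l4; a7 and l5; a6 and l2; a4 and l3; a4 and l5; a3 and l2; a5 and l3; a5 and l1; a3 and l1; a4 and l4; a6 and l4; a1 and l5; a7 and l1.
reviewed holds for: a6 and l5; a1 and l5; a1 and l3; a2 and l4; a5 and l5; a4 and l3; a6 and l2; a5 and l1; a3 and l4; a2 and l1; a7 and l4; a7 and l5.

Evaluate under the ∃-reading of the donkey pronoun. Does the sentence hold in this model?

False

"it" takes "a ledger" as antecedent — a donkey pronoun bound across the clause boundary.
Truth condition: for no (a,l) with requested(a,l) does reviewed(a,l) hold.
Restrictor pairs — does the scope hold? (a1,l4):fails  (a1,l5):holds  (a3,l1):fails  (a3,l2):fails  (a3,l4):holds  (a4,l3):holds  (a4,l4):fails  (a4,l5):fails  (a5,l1):holds  (a5,l3):fails  (a6,l2):holds  (a6,l4):fails  (a7,l1):fails  (a7,l5):holds
Scope holds for 6 pair(s), so the sentence is false.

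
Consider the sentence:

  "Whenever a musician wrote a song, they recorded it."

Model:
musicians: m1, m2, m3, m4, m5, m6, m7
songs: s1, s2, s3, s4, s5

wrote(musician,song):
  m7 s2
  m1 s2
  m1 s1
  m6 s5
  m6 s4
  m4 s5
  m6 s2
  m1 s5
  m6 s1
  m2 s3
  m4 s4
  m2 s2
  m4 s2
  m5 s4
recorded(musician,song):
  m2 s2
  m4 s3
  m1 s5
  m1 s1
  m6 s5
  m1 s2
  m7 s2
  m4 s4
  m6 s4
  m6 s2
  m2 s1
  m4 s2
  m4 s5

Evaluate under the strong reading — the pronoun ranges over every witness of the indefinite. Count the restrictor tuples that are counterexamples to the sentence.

3

"it" takes "a song" as antecedent — a donkey pronoun bound across the clause boundary.
Strong reading: for every (m,s) with wrote(m,s), recorded(m,s).
Restrictor pairs: (m1,s1) ✓  (m1,s2) ✓  (m1,s5) ✓  (m2,s2) ✓  (m2,s3) ✗  (m4,s2) ✓  (m4,s4) ✓  (m4,s5) ✓  (m5,s4) ✗  (m6,s1) ✗  (m6,s2) ✓  (m6,s4) ✓  (m6,s5) ✓  (m7,s2) ✓
Counterexamples (restrictor pairs failing the scope): 3.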